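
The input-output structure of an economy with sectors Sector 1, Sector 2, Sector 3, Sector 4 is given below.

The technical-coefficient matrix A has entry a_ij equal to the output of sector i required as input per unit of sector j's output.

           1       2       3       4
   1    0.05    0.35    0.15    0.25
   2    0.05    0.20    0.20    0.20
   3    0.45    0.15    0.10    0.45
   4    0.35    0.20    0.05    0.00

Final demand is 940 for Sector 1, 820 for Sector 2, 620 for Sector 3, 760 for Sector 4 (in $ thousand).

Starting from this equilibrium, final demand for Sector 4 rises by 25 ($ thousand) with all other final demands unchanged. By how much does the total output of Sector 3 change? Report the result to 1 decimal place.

Δx_3 = 33.9

I − A =
  [   0.95    -0.35    -0.15    -0.25]
  [  -0.05     0.80    -0.20    -0.20]
  [  -0.45    -0.15     0.90    -0.45]
  [  -0.35    -0.20    -0.05     1.00]
Compute the cofactors C_ij = (−1)^(i+j)·(3×3 minor ij) of I−A; the adjugate is their transpose:
adj(I−A) = Cᵀ =
  [ 0.616500   0.390000   0.207500   0.325500]
  [ 0.232875   0.658125   0.200625   0.280125]
  [ 0.490500   0.450000   0.607500   0.486000]
  [ 0.286875   0.290625   0.143125   0.553125]
det(I−A) = Σ_j (I−A)_1j·C_1j = (0.95)(0.616500) + (-0.35)(0.232875) + (-0.15)(0.490500) + (-0.25)(0.286875) = 0.358875
(I − A)⁻¹ = adj(I−A) / det(I−A) ≈
  [   1.7179     1.0867     0.5782     0.9070]
  [   0.6489     1.8339     0.5590     0.7806]
  [   1.3668     1.2539     1.6928     1.3542]
  [   0.7994     0.8098     0.3988     1.5413]
Δx = (I − A)⁻¹ Δd with Δd having +25 in the Sector 4 component and 0 elsewhere.
So Δx_3 = L_34 · (+25), where L_34 = adj(I−A)_34 / det(I−A) = 0.486000 / 0.358875.
Δx_3 = 0.486000 × (+25) / 0.358875 = 12.15 / 0.358875 ≈ 33.9.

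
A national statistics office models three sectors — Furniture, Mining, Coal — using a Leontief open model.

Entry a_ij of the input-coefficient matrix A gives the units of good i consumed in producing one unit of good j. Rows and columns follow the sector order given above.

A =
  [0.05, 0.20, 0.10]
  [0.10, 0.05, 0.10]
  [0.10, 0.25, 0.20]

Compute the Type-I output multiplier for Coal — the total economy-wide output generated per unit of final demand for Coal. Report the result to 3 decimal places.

m_C = 1.650

I − A =
  [   0.95    -0.20    -0.10]
  [  -0.10     0.95    -0.10]
  [  -0.10    -0.25     0.80]
Cofactors of I−A, C_ij = (−1)^(i+j)·(minor ij) (rows/columns in the sector order above):
  C_11 = (0.95)(0.80) − (-0.10)(-0.25) = 0.7350
  C_12 = −[(-0.10)(0.80) − (-0.10)(-0.10)] = 0.0900
  C_13 = (-0.10)(-0.25) − (0.95)(-0.10) = 0.1200
  C_21 = −[(-0.20)(0.80) − (-0.10)(-0.25)] = 0.1850
  C_22 = (0.95)(0.80) − (-0.10)(-0.10) = 0.7500
  C_23 = −[(0.95)(-0.25) − (-0.20)(-0.10)] = 0.2575
  C_31 = (-0.20)(-0.10) − (-0.10)(0.95) = 0.1150
  C_32 = −[(0.95)(-0.10) − (-0.10)(-0.10)] = 0.1050
  C_33 = (0.95)(0.95) − (-0.20)(-0.10) = 0.8825
det(I−A) = Σ_j (I−A)_1j·C_1j = (0.95)(0.7350) + (-0.20)(0.0900) + (-0.10)(0.1200) = 0.66825
adj(I−A) = Cᵀ =
  [ 0.7350   0.1850   0.1150]
  [ 0.0900   0.7500   0.1050]
  [ 0.1200   0.2575   0.8825]
(I − A)⁻¹ = adj(I−A) / det(I−A) ≈
  [   1.0999     0.2768     0.1721]
  [   0.1347     1.1223     0.1571]
  [   0.1796     0.3853     1.3206]
The output multiplier for sector j is the column-j sum of the Leontief inverse (I − A)⁻¹ = adj(I−A) / det(I−A).
Column C of adj(I−A): (0.1150, 0.1050, 0.8825); det(I−A) = 0.66825.
m_C = (0.1150 + 0.1050 + 0.8825) / 0.66825 = 1.1025 / 0.66825 ≈ 1.650.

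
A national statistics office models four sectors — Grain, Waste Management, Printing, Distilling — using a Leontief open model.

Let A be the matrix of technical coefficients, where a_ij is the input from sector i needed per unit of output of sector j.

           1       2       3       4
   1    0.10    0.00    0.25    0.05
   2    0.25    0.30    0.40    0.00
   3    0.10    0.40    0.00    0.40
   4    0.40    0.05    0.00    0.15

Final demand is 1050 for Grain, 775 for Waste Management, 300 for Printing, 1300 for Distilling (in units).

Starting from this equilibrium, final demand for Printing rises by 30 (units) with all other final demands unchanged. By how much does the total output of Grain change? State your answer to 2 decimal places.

Δx_1 = 13.66

I − A =
  [   0.90     0.00    -0.25    -0.05]
  [  -0.25     0.70    -0.40     0.00]
  [  -0.10    -0.40     1.00    -0.40]
  [  -0.40    -0.05     0.00     0.85]
Compute the cofactors C_ij = (−1)^(i+j)·(3×3 minor ij) of I−A; the adjugate is their transpose:
adj(I−A) = Cᵀ =
  [ 0.451000   0.092500   0.149750   0.097000]
  [ 0.310500   0.683750   0.351125   0.183500]
  [ 0.261500   0.316250   0.520875   0.260500]
  [ 0.230500   0.083750   0.091125   0.443500]
det(I−A) = Σ_j (I−A)_1j·C_1j = (0.90)(0.451000) + (0.00)(0.310500) + (-0.25)(0.261500) + (-0.05)(0.230500) = 0.3290
(I − A)⁻¹ = adj(I−A) / det(I−A) ≈
  [   1.3708     0.2812     0.4552     0.2948]
  [   0.9438     2.0783     1.0672     0.5578]
  [   0.7948     0.9612     1.5832     0.7918]
  [   0.7006     0.2546     0.2770     1.3480]
Δx = (I − A)⁻¹ Δd with Δd having +30 in the Printing component and 0 elsewhere.
So Δx_1 = L_13 · (+30), where L_13 = adj(I−A)_13 / det(I−A) = 0.149750 / 0.3290.
Δx_1 = 0.149750 × (+30) / 0.3290 = 4.4925 / 0.3290 ≈ 13.66.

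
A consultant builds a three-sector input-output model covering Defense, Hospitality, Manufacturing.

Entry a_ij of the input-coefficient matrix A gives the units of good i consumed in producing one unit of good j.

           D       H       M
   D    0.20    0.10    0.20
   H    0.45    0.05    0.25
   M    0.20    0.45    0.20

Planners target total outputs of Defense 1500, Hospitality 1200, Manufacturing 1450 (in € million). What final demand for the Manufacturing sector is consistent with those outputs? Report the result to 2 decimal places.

d_M = 320.00

I − A =
  [   0.80    -0.10    -0.20]
  [  -0.45     0.95    -0.25]
  [  -0.20    -0.45     0.80]
d = (I − A) x:
  d_D = (+0.80)·1500 + (-0.10)·1200 + (-0.20)·1450 = 790.00
  d_H = (-0.45)·1500 + (+0.95)·1200 + (-0.25)·1450 = 102.50
  d_M = (-0.20)·1500 + (-0.45)·1200 + (+0.80)·1450 = 320.00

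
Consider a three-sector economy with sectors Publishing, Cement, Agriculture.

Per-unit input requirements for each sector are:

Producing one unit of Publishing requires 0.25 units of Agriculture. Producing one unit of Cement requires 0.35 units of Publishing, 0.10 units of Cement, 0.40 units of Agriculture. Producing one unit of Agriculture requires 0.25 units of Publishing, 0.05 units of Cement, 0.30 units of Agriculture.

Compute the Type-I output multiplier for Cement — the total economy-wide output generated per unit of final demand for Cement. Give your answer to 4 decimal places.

m_2 = 2.6758

I − A =
  [   1.00    -0.35    -0.25]
  [   0.00     0.90    -0.05]
  [  -0.25    -0.40     0.70]
Cofactors of I−A, C_ij = (−1)^(i+j)·(minor ij) (rows/columns in the sector order above):
  C_11 = (0.90)(0.70) − (-0.05)(-0.40) = 0.6100
  C_12 = −[(0.00)(0.70) − (-0.05)(-0.25)] = 0.0125
  C_13 = (0.00)(-0.40) − (0.90)(-0.25) = 0.2250
  C_21 = −[(-0.35)(0.70) − (-0.25)(-0.40)] = 0.3450
  C_22 = (1.00)(0.70) − (-0.25)(-0.25) = 0.6375
  C_23 = −[(1.00)(-0.40) − (-0.35)(-0.25)] = 0.4875
  C_31 = (-0.35)(-0.05) − (-0.25)(0.90) = 0.2425
  C_32 = −[(1.00)(-0.05) − (-0.25)(0.00)] = 0.0500
  C_33 = (1.00)(0.90) − (-0.35)(0.00) = 0.9000
det(I−A) = Σ_j (I−A)_1j·C_1j = (1.00)(0.6100) + (-0.35)(0.0125) + (-0.25)(0.2250) = 0.549375
adj(I−A) = Cᵀ =
  [ 0.6100   0.3450   0.2425]
  [ 0.0125   0.6375   0.0500]
  [ 0.2250   0.4875   0.9000]
(I − A)⁻¹ = adj(I−A) / det(I−A) ≈
  [   1.11035     0.62799     0.44141]
  [   0.02275     1.16041     0.09101]
  [   0.40956     0.88737     1.63823]
The output multiplier for sector j is the column-j sum of the Leontief inverse (I − A)⁻¹ = adj(I−A) / det(I−A).
Column 2 of adj(I−A): (0.3450, 0.6375, 0.4875); det(I−A) = 0.549375.
m_2 = (0.3450 + 0.6375 + 0.4875) / 0.549375 = 1.47 / 0.549375 ≈ 2.6758.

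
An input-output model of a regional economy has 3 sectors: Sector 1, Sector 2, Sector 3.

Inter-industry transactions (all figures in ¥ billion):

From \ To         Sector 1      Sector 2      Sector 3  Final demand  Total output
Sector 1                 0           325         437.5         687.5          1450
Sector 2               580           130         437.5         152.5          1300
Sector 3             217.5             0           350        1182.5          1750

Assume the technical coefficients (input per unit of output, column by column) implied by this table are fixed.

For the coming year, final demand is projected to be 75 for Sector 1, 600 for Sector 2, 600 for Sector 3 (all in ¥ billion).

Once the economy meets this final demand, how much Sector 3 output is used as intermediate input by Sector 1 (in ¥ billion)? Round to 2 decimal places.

z_31 = 87.08

Technical coefficients a_ij = z_ij / X_j:
  a_11 = 0/1450 = 0.00, a_21 = 580/1450 = 0.40, a_31 = 217.5/1450 = 0.15
  a_12 = 325/1300 = 0.25, a_22 = 130/1300 = 0.10, a_32 = 0/1300 = 0.00
  a_13 = 437.5/1750 = 0.25, a_23 = 437.5/1750 = 0.25, a_33 = 350/1750 = 0.20
I − A =
  [   1.00    -0.25    -0.25]
  [  -0.40     0.90    -0.25]
  [  -0.15     0.00     0.80]
Cofactors of I−A, C_ij = (−1)^(i+j)·(minor ij) (rows/columns in the sector order above):
  C_11 = (0.90)(0.80) − (-0.25)(0.00) = 0.7200
  C_12 = −[(-0.40)(0.80) − (-0.25)(-0.15)] = 0.3575
  C_13 = (-0.40)(0.00) − (0.90)(-0.15) = 0.1350
  C_21 = −[(-0.25)(0.80) − (-0.25)(0.00)] = 0.2000
  C_22 = (1.00)(0.80) − (-0.25)(-0.15) = 0.7625
  C_23 = −[(1.00)(0.00) − (-0.25)(-0.15)] = 0.0375
  C_31 = (-0.25)(-0.25) − (-0.25)(0.90) = 0.2875
  C_32 = −[(1.00)(-0.25) − (-0.25)(-0.40)] = 0.3500
  C_33 = (1.00)(0.90) − (-0.25)(-0.40) = 0.8000
det(I−A) = Σ_j (I−A)_1j·C_1j = (1.00)(0.7200) + (-0.25)(0.3575) + (-0.25)(0.1350) = 0.596875
adj(I−A) = Cᵀ =
  [ 0.7200   0.2000   0.2875]
  [ 0.3575   0.7625   0.3500]
  [ 0.1350   0.0375   0.8000]
(I − A)⁻¹ = adj(I−A) / det(I−A) ≈
  [   1.2063     0.3351     0.4817]
  [   0.5990     1.2775     0.5864]
  [   0.2262     0.0628     1.3403]
First solve x = (I − A)⁻¹ d = adj(I−A)·d / det(I−A); in particular x_1 = (0.7200·75 + 0.2000·600 + 0.2875·600) / 0.596875 = 346.50 / 0.596875 ≈ 580.5236.
Intermediate flow from 3 to 1: z_31 = a_31 · x_1 = 0.15 × 346.50 / 0.596875 = 51.975 / 0.596875 ≈ 87.08.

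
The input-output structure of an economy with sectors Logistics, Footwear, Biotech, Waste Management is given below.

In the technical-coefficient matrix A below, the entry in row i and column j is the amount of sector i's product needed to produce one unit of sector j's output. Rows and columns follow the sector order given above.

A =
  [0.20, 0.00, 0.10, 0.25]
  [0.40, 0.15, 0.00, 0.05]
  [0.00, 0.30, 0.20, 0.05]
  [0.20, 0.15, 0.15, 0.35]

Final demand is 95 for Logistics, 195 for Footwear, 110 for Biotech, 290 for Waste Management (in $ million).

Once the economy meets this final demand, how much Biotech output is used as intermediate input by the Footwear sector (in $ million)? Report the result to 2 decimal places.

I − A =
  [   0.80     0.00    -0.10    -0.25]
  [  -0.40     0.85     0.00    -0.05]
  [   0.00    -0.30     0.80    -0.05]
  [  -0.20    -0.15    -0.15     0.65]
Compute the cofactors C_ij = (−1)^(i+j)·(3×3 minor ij) of I−A; the adjugate is their transpose:
adj(I−A) = Cᵀ =
  [ 0.427375   0.061500   0.086375   0.175750]
  [ 0.213000   0.369000   0.048000   0.114000]
  [ 0.092500   0.147000   0.378500   0.076000]
  [ 0.202000   0.138000   0.125000   0.532000]
det(I−A) = Σ_j (I−A)_1j·C_1j = (0.80)(0.427375) + (0.00)(0.213000) + (-0.10)(0.092500) + (-0.25)(0.202000) = 0.28215
(I − A)⁻¹ = adj(I−A) / det(I−A) ≈
  [   1.5147     0.2180     0.3061     0.6229]
  [   0.7549     1.3078     0.1701     0.4040]
  [   0.3278     0.5210     1.3415     0.2694]
  [   0.7159     0.4891     0.4430     1.8855]
First solve x = (I − A)⁻¹ d = adj(I−A)·d / det(I−A); in particular x_2 = (0.213000·95 + 0.369000·195 + 0.048000·110 + 0.114000·290) / 0.28215 = 130.53 / 0.28215 ≈ 462.6263.
Intermediate flow from 3 to 2: z_32 = a_32 · x_2 = 0.30 × 130.53 / 0.28215 = 39.159 / 0.28215 ≈ 138.79.

z_32 = 138.79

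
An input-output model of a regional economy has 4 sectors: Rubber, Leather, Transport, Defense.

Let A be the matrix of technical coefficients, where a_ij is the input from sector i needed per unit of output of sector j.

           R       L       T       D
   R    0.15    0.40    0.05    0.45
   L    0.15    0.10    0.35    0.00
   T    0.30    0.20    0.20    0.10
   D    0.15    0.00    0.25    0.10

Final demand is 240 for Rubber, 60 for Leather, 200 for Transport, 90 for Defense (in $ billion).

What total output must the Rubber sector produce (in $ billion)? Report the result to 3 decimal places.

x_R = 771.548

I − A =
  [   0.85    -0.40    -0.05    -0.45]
  [  -0.15     0.90    -0.35     0.00]
  [  -0.30    -0.20     0.80    -0.10]
  [  -0.15     0.00    -0.25     0.90]
Compute the cofactors C_ij = (−1)^(i+j)·(3×3 minor ij) of I−A; the adjugate is their transpose:
adj(I−A) = Cᵀ =
  [ 0.56250   0.30950   0.26775   0.31100]
  [ 0.20400   0.48875   0.26775   0.13175]
  [ 0.28350   0.25350   0.57375   0.20550]
  [ 0.17250   0.12200   0.20400   0.44750]
det(I−A) = Σ_j (I−A)_1j·C_1j = (0.85)(0.56250) + (-0.40)(0.20400) + (-0.05)(0.28350) + (-0.45)(0.17250) = 0.304725
(I − A)⁻¹ = adj(I−A) / det(I−A) ≈
  [   1.8459     1.0157     0.8787     1.0206]
  [   0.6695     1.6039     0.8787     0.4324]
  [   0.9303     0.8319     1.8828     0.6744]
  [   0.5661     0.4004     0.6695     1.4685]
x = (I − A)⁻¹ d = adj(I−A)·d / det(I−A), with det(I−A) = 0.304725:
  x_R = (0.56250·240 + 0.30950·60 + 0.26775·200 + 0.31100·90) / 0.304725 = 235.11 / 0.304725 ≈ 771.548
  x_L = (0.20400·240 + 0.48875·60 + 0.26775·200 + 0.13175·90) / 0.304725 = 143.6925 / 0.304725 ≈ 471.548
  x_T = (0.28350·240 + 0.25350·60 + 0.57375·200 + 0.20550·90) / 0.304725 = 216.495 / 0.304725 ≈ 710.460
  x_D = (0.17250·240 + 0.12200·60 + 0.20400·200 + 0.44750·90) / 0.304725 = 129.795 / 0.304725 ≈ 425.941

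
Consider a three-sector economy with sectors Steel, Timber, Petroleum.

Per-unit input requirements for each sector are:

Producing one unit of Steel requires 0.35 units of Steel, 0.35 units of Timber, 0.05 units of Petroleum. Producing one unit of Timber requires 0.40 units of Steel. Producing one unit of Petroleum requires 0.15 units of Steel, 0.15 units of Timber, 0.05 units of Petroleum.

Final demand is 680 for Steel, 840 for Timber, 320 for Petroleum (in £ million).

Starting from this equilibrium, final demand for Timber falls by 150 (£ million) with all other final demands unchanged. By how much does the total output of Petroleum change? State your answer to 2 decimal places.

I − A =
  [   0.65    -0.40    -0.15]
  [  -0.35     1.00    -0.15]
  [  -0.05     0.00     0.95]
Cofactors of I−A, C_ij = (−1)^(i+j)·(minor ij) (rows/columns in the sector order above):
  C_11 = (1.00)(0.95) − (-0.15)(0.00) = 0.9500
  C_12 = −[(-0.35)(0.95) − (-0.15)(-0.05)] = 0.3400
  C_13 = (-0.35)(0.00) − (1.00)(-0.05) = 0.0500
  C_21 = −[(-0.40)(0.95) − (-0.15)(0.00)] = 0.3800
  C_22 = (0.65)(0.95) − (-0.15)(-0.05) = 0.6100
  C_23 = −[(0.65)(0.00) − (-0.40)(-0.05)] = 0.0200
  C_31 = (-0.40)(-0.15) − (-0.15)(1.00) = 0.2100
  C_32 = −[(0.65)(-0.15) − (-0.15)(-0.35)] = 0.1500
  C_33 = (0.65)(1.00) − (-0.40)(-0.35) = 0.5100
det(I−A) = Σ_j (I−A)_1j·C_1j = (0.65)(0.9500) + (-0.40)(0.3400) + (-0.15)(0.0500) = 0.4740
adj(I−A) = Cᵀ =
  [ 0.9500   0.3800   0.2100]
  [ 0.3400   0.6100   0.1500]
  [ 0.0500   0.0200   0.5100]
(I − A)⁻¹ = adj(I−A) / det(I−A) ≈
  [   2.0042     0.8017     0.4430]
  [   0.7173     1.2869     0.3165]
  [   0.1055     0.0422     1.0759]
Δx = (I − A)⁻¹ Δd with Δd having -150 in the Timber component and 0 elsewhere.
So Δx_3 = L_32 · (-150), where L_32 = adj(I−A)_32 / det(I−A) = 0.0200 / 0.4740.
Δx_3 = 0.0200 × (-150) / 0.4740 = -3.00 / 0.4740 ≈ -6.33.

Δx_3 = -6.33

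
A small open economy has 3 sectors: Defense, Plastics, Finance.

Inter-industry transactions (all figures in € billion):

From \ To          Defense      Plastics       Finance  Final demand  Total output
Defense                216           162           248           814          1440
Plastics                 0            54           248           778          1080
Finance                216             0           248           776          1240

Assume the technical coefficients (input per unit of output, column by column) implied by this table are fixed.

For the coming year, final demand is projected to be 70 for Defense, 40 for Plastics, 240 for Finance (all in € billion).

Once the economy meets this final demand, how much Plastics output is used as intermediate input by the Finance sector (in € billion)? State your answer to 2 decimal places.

z_PF = 66.78

Technical coefficients a_ij = z_ij / X_j:
  a_DD = 216/1440 = 0.15, a_PD = 0/1440 = 0.00, a_FD = 216/1440 = 0.15
  a_DP = 162/1080 = 0.15, a_PP = 54/1080 = 0.05, a_FP = 0/1080 = 0.00
  a_DF = 248/1240 = 0.20, a_PF = 248/1240 = 0.20, a_FF = 248/1240 = 0.20
I − A =
  [   0.85    -0.15    -0.20]
  [   0.00     0.95    -0.20]
  [  -0.15     0.00     0.80]
Cofactors of I−A, C_ij = (−1)^(i+j)·(minor ij) (rows/columns in the sector order above):
  C_11 = (0.95)(0.80) − (-0.20)(0.00) = 0.7600
  C_12 = −[(0.00)(0.80) − (-0.20)(-0.15)] = 0.0300
  C_13 = (0.00)(0.00) − (0.95)(-0.15) = 0.1425
  C_21 = −[(-0.15)(0.80) − (-0.20)(0.00)] = 0.1200
  C_22 = (0.85)(0.80) − (-0.20)(-0.15) = 0.6500
  C_23 = −[(0.85)(0.00) − (-0.15)(-0.15)] = 0.0225
  C_31 = (-0.15)(-0.20) − (-0.20)(0.95) = 0.2200
  C_32 = −[(0.85)(-0.20) − (-0.20)(0.00)] = 0.1700
  C_33 = (0.85)(0.95) − (-0.15)(0.00) = 0.8075
det(I−A) = Σ_j (I−A)_1j·C_1j = (0.85)(0.7600) + (-0.15)(0.0300) + (-0.20)(0.1425) = 0.6130
adj(I−A) = Cᵀ =
  [ 0.7600   0.1200   0.2200]
  [ 0.0300   0.6500   0.1700]
  [ 0.1425   0.0225   0.8075]
(I − A)⁻¹ = adj(I−A) / det(I−A) ≈
  [   1.2398     0.1958     0.3589]
  [   0.0489     1.0604     0.2773]
  [   0.2325     0.0367     1.3173]
First solve x = (I − A)⁻¹ d = adj(I−A)·d / det(I−A); in particular x_F = (0.1425·70 + 0.0225·40 + 0.8075·240) / 0.6130 = 204.675 / 0.6130 ≈ 333.8907.
Intermediate flow from P to F: z_PF = a_PF · x_F = 0.20 × 204.675 / 0.6130 = 40.935 / 0.6130 ≈ 66.78.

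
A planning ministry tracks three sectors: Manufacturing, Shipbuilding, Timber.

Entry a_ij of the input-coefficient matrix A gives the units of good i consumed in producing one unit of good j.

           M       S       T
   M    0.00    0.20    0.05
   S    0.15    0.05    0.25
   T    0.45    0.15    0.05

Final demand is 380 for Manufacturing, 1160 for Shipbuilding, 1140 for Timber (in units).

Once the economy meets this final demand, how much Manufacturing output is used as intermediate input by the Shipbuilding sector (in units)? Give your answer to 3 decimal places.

z_MS = 370.524

I − A =
  [   1.00    -0.20    -0.05]
  [  -0.15     0.95    -0.25]
  [  -0.45    -0.15     0.95]
Cofactors of I−A, C_ij = (−1)^(i+j)·(minor ij) (rows/columns in the sector order above):
  C_11 = (0.95)(0.95) − (-0.25)(-0.15) = 0.8650
  C_12 = −[(-0.15)(0.95) − (-0.25)(-0.45)] = 0.2550
  C_13 = (-0.15)(-0.15) − (0.95)(-0.45) = 0.4500
  C_21 = −[(-0.20)(0.95) − (-0.05)(-0.15)] = 0.1975
  C_22 = (1.00)(0.95) − (-0.05)(-0.45) = 0.9275
  C_23 = −[(1.00)(-0.15) − (-0.20)(-0.45)] = 0.2400
  C_31 = (-0.20)(-0.25) − (-0.05)(0.95) = 0.0975
  C_32 = −[(1.00)(-0.25) − (-0.05)(-0.15)] = 0.2575
  C_33 = (1.00)(0.95) − (-0.20)(-0.15) = 0.9200
det(I−A) = Σ_j (I−A)_1j·C_1j = (1.00)(0.8650) + (-0.20)(0.2550) + (-0.05)(0.4500) = 0.7915
adj(I−A) = Cᵀ =
  [ 0.8650   0.1975   0.0975]
  [ 0.2550   0.9275   0.2575]
  [ 0.4500   0.2400   0.9200]
(I − A)⁻¹ = adj(I−A) / det(I−A) ≈
  [   1.0929     0.2495     0.1232]
  [   0.3222     1.1718     0.3253]
  [   0.5685     0.3032     1.1623]
First solve x = (I − A)⁻¹ d = adj(I−A)·d / det(I−A); in particular x_S = (0.2550·380 + 0.9275·1160 + 0.2575·1140) / 0.7915 = 1466.35 / 0.7915 ≈ 1852.62160.
Intermediate flow from M to S: z_MS = a_MS · x_S = 0.20 × 1466.35 / 0.7915 = 293.27 / 0.7915 ≈ 370.524.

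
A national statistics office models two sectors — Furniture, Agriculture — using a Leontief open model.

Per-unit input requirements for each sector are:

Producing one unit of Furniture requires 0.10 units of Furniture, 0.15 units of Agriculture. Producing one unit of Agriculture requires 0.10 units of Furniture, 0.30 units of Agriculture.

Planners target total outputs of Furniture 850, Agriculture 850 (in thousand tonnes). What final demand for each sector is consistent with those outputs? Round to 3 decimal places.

d_1 = 680.000, d_2 = 467.500

I − A =
  [   0.90    -0.10]
  [  -0.15     0.70]
d = (I − A) x:
  d_1 = (+0.90)·850 + (-0.10)·850 = 680.000
  d_2 = (-0.15)·850 + (+0.70)·850 = 467.500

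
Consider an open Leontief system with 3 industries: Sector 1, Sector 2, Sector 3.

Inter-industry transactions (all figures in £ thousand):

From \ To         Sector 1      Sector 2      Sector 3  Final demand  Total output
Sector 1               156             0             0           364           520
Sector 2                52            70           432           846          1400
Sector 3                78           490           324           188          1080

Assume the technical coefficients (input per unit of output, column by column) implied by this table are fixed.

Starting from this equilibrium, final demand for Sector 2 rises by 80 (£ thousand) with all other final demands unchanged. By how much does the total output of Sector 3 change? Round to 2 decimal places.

Δx_3 = 53.33

Technical coefficients a_ij = z_ij / X_j:
  a_11 = 156/520 = 0.30, a_21 = 52/520 = 0.10, a_31 = 78/520 = 0.15
  a_12 = 0/1400 = 0.00, a_22 = 70/1400 = 0.05, a_32 = 490/1400 = 0.35
  a_13 = 0/1080 = 0.00, a_23 = 432/1080 = 0.40, a_33 = 324/1080 = 0.30
I − A =
  [   0.70     0.00     0.00]
  [  -0.10     0.95    -0.40]
  [  -0.15    -0.35     0.70]
Cofactors of I−A, C_ij = (−1)^(i+j)·(minor ij) (rows/columns in the sector order above):
  C_11 = (0.95)(0.70) − (-0.40)(-0.35) = 0.5250
  C_12 = −[(-0.10)(0.70) − (-0.40)(-0.15)] = 0.1300
  C_13 = (-0.10)(-0.35) − (0.95)(-0.15) = 0.1775
  C_21 = −[(0.00)(0.70) − (0.00)(-0.35)] = 0.0000
  C_22 = (0.70)(0.70) − (0.00)(-0.15) = 0.4900
  C_23 = −[(0.70)(-0.35) − (0.00)(-0.15)] = 0.2450
  C_31 = (0.00)(-0.40) − (0.00)(0.95) = 0.0000
  C_32 = −[(0.70)(-0.40) − (0.00)(-0.10)] = 0.2800
  C_33 = (0.70)(0.95) − (0.00)(-0.10) = 0.6650
det(I−A) = Σ_j (I−A)_1j·C_1j = (0.70)(0.5250) + (0.00)(0.1300) + (0.00)(0.1775) = 0.3675
adj(I−A) = Cᵀ =
  [ 0.5250   0.0000   0.0000]
  [ 0.1300   0.4900   0.2800]
  [ 0.1775   0.2450   0.6650]
(I − A)⁻¹ = adj(I−A) / det(I−A) ≈
  [   1.4286     0.0000     0.0000]
  [   0.3537     1.3333     0.7619]
  [   0.4830     0.6667     1.8095]
Δx = (I − A)⁻¹ Δd with Δd having +80 in the Sector 2 component and 0 elsewhere.
So Δx_3 = L_32 · (+80), where L_32 = adj(I−A)_32 / det(I−A) = 0.2450 / 0.3675.
Δx_3 = 0.2450 × (+80) / 0.3675 = 19.60 / 0.3675 ≈ 53.33.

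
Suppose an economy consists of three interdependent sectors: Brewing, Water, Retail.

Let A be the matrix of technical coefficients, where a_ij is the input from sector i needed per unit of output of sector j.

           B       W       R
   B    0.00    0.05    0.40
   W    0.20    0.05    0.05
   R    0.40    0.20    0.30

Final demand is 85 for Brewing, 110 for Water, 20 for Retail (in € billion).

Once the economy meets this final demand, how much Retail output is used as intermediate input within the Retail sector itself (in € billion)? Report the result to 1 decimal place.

I − A =
  [   1.00    -0.05    -0.40]
  [  -0.20     0.95    -0.05]
  [  -0.40    -0.20     0.70]
Cofactors of I−A, C_ij = (−1)^(i+j)·(minor ij) (rows/columns in the sector order above):
  C_11 = (0.95)(0.70) − (-0.05)(-0.20) = 0.6550
  C_12 = −[(-0.20)(0.70) − (-0.05)(-0.40)] = 0.1600
  C_13 = (-0.20)(-0.20) − (0.95)(-0.40) = 0.4200
  C_21 = −[(-0.05)(0.70) − (-0.40)(-0.20)] = 0.1150
  C_22 = (1.00)(0.70) − (-0.40)(-0.40) = 0.5400
  C_23 = −[(1.00)(-0.20) − (-0.05)(-0.40)] = 0.2200
  C_31 = (-0.05)(-0.05) − (-0.40)(0.95) = 0.3825
  C_32 = −[(1.00)(-0.05) − (-0.40)(-0.20)] = 0.1300
  C_33 = (1.00)(0.95) − (-0.05)(-0.20) = 0.9400
det(I−A) = Σ_j (I−A)_1j·C_1j = (1.00)(0.6550) + (-0.05)(0.1600) + (-0.40)(0.4200) = 0.4790
adj(I−A) = Cᵀ =
  [ 0.6550   0.1150   0.3825]
  [ 0.1600   0.5400   0.1300]
  [ 0.4200   0.2200   0.9400]
(I − A)⁻¹ = adj(I−A) / det(I−A) ≈
  [   1.3674     0.2401     0.7985]
  [   0.3340     1.1273     0.2714]
  [   0.8768     0.4593     1.9624]
First solve x = (I − A)⁻¹ d = adj(I−A)·d / det(I−A); in particular x_R = (0.4200·85 + 0.2200·110 + 0.9400·20) / 0.4790 = 78.70 / 0.4790 ≈ 164.301.
Intermediate flow from R to R: z_RR = a_RR · x_R = 0.30 × 78.70 / 0.4790 = 23.61 / 0.4790 ≈ 49.3.

z_RR = 49.3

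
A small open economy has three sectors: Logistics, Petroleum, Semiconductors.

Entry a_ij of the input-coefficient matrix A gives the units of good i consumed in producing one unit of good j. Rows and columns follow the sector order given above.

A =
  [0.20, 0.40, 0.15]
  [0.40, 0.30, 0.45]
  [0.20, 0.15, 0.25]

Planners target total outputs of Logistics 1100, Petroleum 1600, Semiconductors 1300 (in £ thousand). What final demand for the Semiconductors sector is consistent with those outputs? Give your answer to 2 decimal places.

d_3 = 515.00

I − A =
  [   0.80    -0.40    -0.15]
  [  -0.40     0.70    -0.45]
  [  -0.20    -0.15     0.75]
d = (I − A) x:
  d_1 = (+0.80)·1100 + (-0.40)·1600 + (-0.15)·1300 = 45.00
  d_2 = (-0.40)·1100 + (+0.70)·1600 + (-0.45)·1300 = 95.00
  d_3 = (-0.20)·1100 + (-0.15)·1600 + (+0.75)·1300 = 515.00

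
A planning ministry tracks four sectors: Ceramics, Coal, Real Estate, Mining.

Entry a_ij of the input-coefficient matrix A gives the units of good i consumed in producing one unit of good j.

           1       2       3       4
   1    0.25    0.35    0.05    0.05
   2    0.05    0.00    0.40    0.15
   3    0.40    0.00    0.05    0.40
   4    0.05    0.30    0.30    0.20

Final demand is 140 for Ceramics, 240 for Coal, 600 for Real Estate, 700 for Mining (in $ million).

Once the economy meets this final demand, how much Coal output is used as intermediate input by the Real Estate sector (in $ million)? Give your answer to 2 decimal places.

z_23 = 833.16

I − A =
  [   0.75    -0.35    -0.05    -0.05]
  [  -0.05     1.00    -0.40    -0.15]
  [  -0.40     0.00     0.95    -0.40]
  [  -0.05    -0.30    -0.30     0.80]
Compute the cofactors C_ij = (−1)^(i+j)·(3×3 minor ij) of I−A; the adjugate is their transpose:
adj(I−A) = Cᵀ =
  [ 0.549250   0.244250   0.186500   0.173375]
  [ 0.193125   0.454625   0.275875   0.235250]
  [ 0.328000   0.215000   0.546375   0.334000]
  [ 0.229750   0.266375   0.320000   0.619875]
det(I−A) = Σ_j (I−A)_1j·C_1j = (0.75)(0.549250) + (-0.35)(0.193125) + (-0.05)(0.328000) + (-0.05)(0.229750) = 0.31645625
(I − A)⁻¹ = adj(I−A) / det(I−A) ≈
  [   1.7356     0.7718     0.5893     0.5479]
  [   0.6103     1.4366     0.8718     0.7434]
  [   1.0365     0.6794     1.7265     1.0554]
  [   0.7260     0.8417     1.0112     1.9588]
First solve x = (I − A)⁻¹ d = adj(I−A)·d / det(I−A); in particular x_3 = (0.328000·140 + 0.215000·240 + 0.546375·600 + 0.334000·700) / 0.31645625 = 659.145 / 0.31645625 ≈ 2082.8946.
Intermediate flow from 2 to 3: z_23 = a_23 · x_3 = 0.40 × 659.145 / 0.31645625 = 263.658 / 0.31645625 ≈ 833.16.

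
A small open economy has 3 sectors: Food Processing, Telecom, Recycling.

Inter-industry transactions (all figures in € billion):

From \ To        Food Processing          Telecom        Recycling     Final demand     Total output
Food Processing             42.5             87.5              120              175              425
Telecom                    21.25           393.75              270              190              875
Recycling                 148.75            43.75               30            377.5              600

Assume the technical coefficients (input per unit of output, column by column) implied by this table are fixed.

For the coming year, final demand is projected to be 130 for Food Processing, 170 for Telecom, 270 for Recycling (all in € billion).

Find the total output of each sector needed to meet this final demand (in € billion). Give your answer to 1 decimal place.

x_F = 319.3, x_T = 696.9, x_R = 438.5

Technical coefficients a_ij = z_ij / X_j:
  a_FF = 42.5/425 = 0.10, a_TF = 21.25/425 = 0.05, a_RF = 148.75/425 = 0.35
  a_FT = 87.5/875 = 0.10, a_TT = 393.75/875 = 0.45, a_RT = 43.75/875 = 0.05
  a_FR = 120/600 = 0.20, a_TR = 270/600 = 0.45, a_RR = 30/600 = 0.05
I − A =
  [   0.90    -0.10    -0.20]
  [  -0.05     0.55    -0.45]
  [  -0.35    -0.05     0.95]
Cofactors of I−A, C_ij = (−1)^(i+j)·(minor ij) (rows/columns in the sector order above):
  C_11 = (0.55)(0.95) − (-0.45)(-0.05) = 0.5000
  C_12 = −[(-0.05)(0.95) − (-0.45)(-0.35)] = 0.2050
  C_13 = (-0.05)(-0.05) − (0.55)(-0.35) = 0.1950
  C_21 = −[(-0.10)(0.95) − (-0.20)(-0.05)] = 0.1050
  C_22 = (0.90)(0.95) − (-0.20)(-0.35) = 0.7850
  C_23 = −[(0.90)(-0.05) − (-0.10)(-0.35)] = 0.0800
  C_31 = (-0.10)(-0.45) − (-0.20)(0.55) = 0.1550
  C_32 = −[(0.90)(-0.45) − (-0.20)(-0.05)] = 0.4150
  C_33 = (0.90)(0.55) − (-0.10)(-0.05) = 0.4900
det(I−A) = Σ_j (I−A)_1j·C_1j = (0.90)(0.5000) + (-0.10)(0.2050) + (-0.20)(0.1950) = 0.3905
adj(I−A) = Cᵀ =
  [ 0.5000   0.1050   0.1550]
  [ 0.2050   0.7850   0.4150]
  [ 0.1950   0.0800   0.4900]
(I − A)⁻¹ = adj(I−A) / det(I−A) ≈
  [   1.2804     0.2689     0.3969]
  [   0.5250     2.0102     1.0627]
  [   0.4994     0.2049     1.2548]
x = (I − A)⁻¹ d = adj(I−A)·d / det(I−A), with det(I−A) = 0.3905:
  x_F = (0.5000·130 + 0.1050·170 + 0.1550·270) / 0.3905 = 124.70 / 0.3905 ≈ 319.3
  x_T = (0.2050·130 + 0.7850·170 + 0.4150·270) / 0.3905 = 272.15 / 0.3905 ≈ 696.9
  x_R = (0.1950·130 + 0.0800·170 + 0.4900·270) / 0.3905 = 171.25 / 0.3905 ≈ 438.5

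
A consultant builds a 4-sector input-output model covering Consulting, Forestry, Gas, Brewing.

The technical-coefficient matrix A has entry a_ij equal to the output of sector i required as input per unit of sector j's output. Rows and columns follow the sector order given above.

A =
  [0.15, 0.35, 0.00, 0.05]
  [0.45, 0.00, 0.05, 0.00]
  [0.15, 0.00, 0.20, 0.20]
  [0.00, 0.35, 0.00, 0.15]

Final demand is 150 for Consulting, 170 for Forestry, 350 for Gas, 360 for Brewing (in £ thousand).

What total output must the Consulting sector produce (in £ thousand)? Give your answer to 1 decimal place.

x_C = 360.3

I − A =
  [   0.85    -0.35     0.00    -0.05]
  [  -0.45     1.00    -0.05     0.00]
  [  -0.15     0.00     0.80    -0.20]
  [   0.00    -0.35     0.00     0.85]
Compute the cofactors C_ij = (−1)^(i+j)·(3×3 minor ij) of I−A; the adjugate is their transpose:
adj(I−A) = Cᵀ =
  [ 0.676500   0.252000   0.015750   0.043500]
  [ 0.312375   0.578000   0.036125   0.026875]
  [ 0.159000   0.106750   0.580750   0.146000]
  [ 0.128625   0.238000   0.014875   0.551375]
det(I−A) = Σ_j (I−A)_1j·C_1j = (0.85)(0.676500) + (-0.35)(0.312375) + (0.00)(0.159000) + (-0.05)(0.128625) = 0.4592625
(I − A)⁻¹ = adj(I−A) / det(I−A) ≈
  [   1.4730     0.5487     0.0343     0.0947]
  [   0.6802     1.2585     0.0787     0.0585]
  [   0.3462     0.2324     1.2645     0.3179]
  [   0.2801     0.5182     0.0324     1.2006]
x = (I − A)⁻¹ d = adj(I−A)·d / det(I−A), with det(I−A) = 0.4592625:
  x_C = (0.676500·150 + 0.252000·170 + 0.015750·350 + 0.043500·360) / 0.4592625 = 165.4875 / 0.4592625 ≈ 360.3
  x_F = (0.312375·150 + 0.578000·170 + 0.036125·350 + 0.026875·360) / 0.4592625 = 167.435 / 0.4592625 ≈ 364.6
  x_G = (0.159000·150 + 0.106750·170 + 0.580750·350 + 0.146000·360) / 0.4592625 = 297.82 / 0.4592625 ≈ 648.5
  x_B = (0.128625·150 + 0.238000·170 + 0.014875·350 + 0.551375·360) / 0.4592625 = 263.455 / 0.4592625 ≈ 573.6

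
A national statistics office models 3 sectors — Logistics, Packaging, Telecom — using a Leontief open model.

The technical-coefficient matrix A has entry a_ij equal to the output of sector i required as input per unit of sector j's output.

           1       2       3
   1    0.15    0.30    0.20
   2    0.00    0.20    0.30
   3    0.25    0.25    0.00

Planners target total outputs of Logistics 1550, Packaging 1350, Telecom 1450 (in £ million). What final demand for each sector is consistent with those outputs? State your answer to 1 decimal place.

d_1 = 622.5, d_2 = 645.0, d_3 = 725.0

I − A =
  [   0.85    -0.30    -0.20]
  [   0.00     0.80    -0.30]
  [  -0.25    -0.25     1.00]
d = (I − A) x:
  d_1 = (+0.85)·1550 + (-0.30)·1350 + (-0.20)·1450 = 622.5
  d_2 = (+0.00)·1550 + (+0.80)·1350 + (-0.30)·1450 = 645.0
  d_3 = (-0.25)·1550 + (-0.25)·1350 + (+1.00)·1450 = 725.0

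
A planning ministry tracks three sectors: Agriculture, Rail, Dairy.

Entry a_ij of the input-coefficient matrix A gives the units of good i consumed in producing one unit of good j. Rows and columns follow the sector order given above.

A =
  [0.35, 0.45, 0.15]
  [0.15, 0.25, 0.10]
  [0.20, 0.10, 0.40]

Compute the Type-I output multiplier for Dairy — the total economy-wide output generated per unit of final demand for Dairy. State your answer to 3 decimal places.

m_3 = 3.140

I − A =
  [   0.65    -0.45    -0.15]
  [  -0.15     0.75    -0.10]
  [  -0.20    -0.10     0.60]
Cofactors of I−A, C_ij = (−1)^(i+j)·(minor ij) (rows/columns in the sector order above):
  C_11 = (0.75)(0.60) − (-0.10)(-0.10) = 0.4400
  C_12 = −[(-0.15)(0.60) − (-0.10)(-0.20)] = 0.1100
  C_13 = (-0.15)(-0.10) − (0.75)(-0.20) = 0.1650
  C_21 = −[(-0.45)(0.60) − (-0.15)(-0.10)] = 0.2850
  C_22 = (0.65)(0.60) − (-0.15)(-0.20) = 0.3600
  C_23 = −[(0.65)(-0.10) − (-0.45)(-0.20)] = 0.1550
  C_31 = (-0.45)(-0.10) − (-0.15)(0.75) = 0.1575
  C_32 = −[(0.65)(-0.10) − (-0.15)(-0.15)] = 0.0875
  C_33 = (0.65)(0.75) − (-0.45)(-0.15) = 0.4200
det(I−A) = Σ_j (I−A)_1j·C_1j = (0.65)(0.4400) + (-0.45)(0.1100) + (-0.15)(0.1650) = 0.21175
adj(I−A) = Cᵀ =
  [ 0.4400   0.2850   0.1575]
  [ 0.1100   0.3600   0.0875]
  [ 0.1650   0.1550   0.4200]
(I − A)⁻¹ = adj(I−A) / det(I−A) ≈
  [   2.0779     1.3459     0.7438]
  [   0.5195     1.7001     0.4132]
  [   0.7792     0.7320     1.9835]
The output multiplier for sector j is the column-j sum of the Leontief inverse (I − A)⁻¹ = adj(I−A) / det(I−A).
Column 3 of adj(I−A): (0.1575, 0.0875, 0.4200); det(I−A) = 0.21175.
m_3 = (0.1575 + 0.0875 + 0.4200) / 0.21175 = 0.665 / 0.21175 ≈ 3.140.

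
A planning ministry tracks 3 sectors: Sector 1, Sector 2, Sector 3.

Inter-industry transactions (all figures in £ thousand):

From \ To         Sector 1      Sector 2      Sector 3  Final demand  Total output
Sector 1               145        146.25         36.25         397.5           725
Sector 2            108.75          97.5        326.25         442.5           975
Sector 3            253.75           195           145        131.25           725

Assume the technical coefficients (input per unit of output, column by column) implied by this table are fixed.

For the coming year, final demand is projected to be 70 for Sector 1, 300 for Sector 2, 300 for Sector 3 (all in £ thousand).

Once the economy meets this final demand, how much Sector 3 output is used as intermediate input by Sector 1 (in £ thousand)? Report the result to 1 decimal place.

Technical coefficients a_ij = z_ij / X_j:
  a_11 = 145/725 = 0.20, a_21 = 108.75/725 = 0.15, a_31 = 253.75/725 = 0.35
  a_12 = 146.25/975 = 0.15, a_22 = 97.5/975 = 0.10, a_32 = 195/975 = 0.20
  a_13 = 36.25/725 = 0.05, a_23 = 326.25/725 = 0.45, a_33 = 145/725 = 0.20
I − A =
  [   0.80    -0.15    -0.05]
  [  -0.15     0.90    -0.45]
  [  -0.35    -0.20     0.80]
Cofactors of I−A, C_ij = (−1)^(i+j)·(minor ij) (rows/columns in the sector order above):
  C_11 = (0.90)(0.80) − (-0.45)(-0.20) = 0.6300
  C_12 = −[(-0.15)(0.80) − (-0.45)(-0.35)] = 0.2775
  C_13 = (-0.15)(-0.20) − (0.90)(-0.35) = 0.3450
  C_21 = −[(-0.15)(0.80) − (-0.05)(-0.20)] = 0.1300
  C_22 = (0.80)(0.80) − (-0.05)(-0.35) = 0.6225
  C_23 = −[(0.80)(-0.20) − (-0.15)(-0.35)] = 0.2125
  C_31 = (-0.15)(-0.45) − (-0.05)(0.90) = 0.1125
  C_32 = −[(0.80)(-0.45) − (-0.05)(-0.15)] = 0.3675
  C_33 = (0.80)(0.90) − (-0.15)(-0.15) = 0.6975
det(I−A) = Σ_j (I−A)_1j·C_1j = (0.80)(0.6300) + (-0.15)(0.2775) + (-0.05)(0.3450) = 0.445125
adj(I−A) = Cᵀ =
  [ 0.6300   0.1300   0.1125]
  [ 0.2775   0.6225   0.3675]
  [ 0.3450   0.2125   0.6975]
(I − A)⁻¹ = adj(I−A) / det(I−A) ≈
  [   1.4153     0.2921     0.2527]
  [   0.6234     1.3985     0.8256]
  [   0.7751     0.4774     1.5670]
First solve x = (I − A)⁻¹ d = adj(I−A)·d / det(I−A); in particular x_1 = (0.6300·70 + 0.1300·300 + 0.1125·300) / 0.445125 = 116.85 / 0.445125 ≈ 262.511.
Intermediate flow from 3 to 1: z_31 = a_31 · x_1 = 0.35 × 116.85 / 0.445125 = 40.8975 / 0.445125 ≈ 91.9.

z_31 = 91.9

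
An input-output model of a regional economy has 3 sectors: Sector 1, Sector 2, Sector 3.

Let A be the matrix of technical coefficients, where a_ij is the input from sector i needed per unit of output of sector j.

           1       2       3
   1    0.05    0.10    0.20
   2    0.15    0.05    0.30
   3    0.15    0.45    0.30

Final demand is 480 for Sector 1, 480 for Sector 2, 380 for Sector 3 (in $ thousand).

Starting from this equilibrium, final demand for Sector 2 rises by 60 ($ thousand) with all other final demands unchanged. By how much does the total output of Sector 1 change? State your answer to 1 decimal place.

Δx_1 = 21.5

I − A =
  [   0.95    -0.10    -0.20]
  [  -0.15     0.95    -0.30]
  [  -0.15    -0.45     0.70]
Cofactors of I−A, C_ij = (−1)^(i+j)·(minor ij) (rows/columns in the sector order above):
  C_11 = (0.95)(0.70) − (-0.30)(-0.45) = 0.5300
  C_12 = −[(-0.15)(0.70) − (-0.30)(-0.15)] = 0.1500
  C_13 = (-0.15)(-0.45) − (0.95)(-0.15) = 0.2100
  C_21 = −[(-0.10)(0.70) − (-0.20)(-0.45)] = 0.1600
  C_22 = (0.95)(0.70) − (-0.20)(-0.15) = 0.6350
  C_23 = −[(0.95)(-0.45) − (-0.10)(-0.15)] = 0.4425
  C_31 = (-0.10)(-0.30) − (-0.20)(0.95) = 0.2200
  C_32 = −[(0.95)(-0.30) − (-0.20)(-0.15)] = 0.3150
  C_33 = (0.95)(0.95) − (-0.10)(-0.15) = 0.8875
det(I−A) = Σ_j (I−A)_1j·C_1j = (0.95)(0.5300) + (-0.10)(0.1500) + (-0.20)(0.2100) = 0.4465
adj(I−A) = Cᵀ =
  [ 0.5300   0.1600   0.2200]
  [ 0.1500   0.6350   0.3150]
  [ 0.2100   0.4425   0.8875]
(I − A)⁻¹ = adj(I−A) / det(I−A) ≈
  [   1.1870     0.3583     0.4927]
  [   0.3359     1.4222     0.7055]
  [   0.4703     0.9910     1.9877]
Δx = (I − A)⁻¹ Δd with Δd having +60 in the Sector 2 component and 0 elsewhere.
So Δx_1 = L_12 · (+60), where L_12 = adj(I−A)_12 / det(I−A) = 0.1600 / 0.4465.
Δx_1 = 0.1600 × (+60) / 0.4465 = 9.60 / 0.4465 ≈ 21.5.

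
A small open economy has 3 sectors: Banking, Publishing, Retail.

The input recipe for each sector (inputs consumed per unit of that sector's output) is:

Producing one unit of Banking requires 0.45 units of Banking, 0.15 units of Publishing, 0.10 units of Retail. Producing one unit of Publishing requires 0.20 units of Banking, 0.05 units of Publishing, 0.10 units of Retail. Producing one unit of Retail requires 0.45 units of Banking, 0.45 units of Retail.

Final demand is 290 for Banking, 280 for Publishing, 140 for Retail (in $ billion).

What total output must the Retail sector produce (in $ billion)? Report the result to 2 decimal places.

x_3 = 550.42

I − A =
  [   0.55    -0.20    -0.45]
  [  -0.15     0.95     0.00]
  [  -0.10    -0.10     0.55]
Cofactors of I−A, C_ij = (−1)^(i+j)·(minor ij) (rows/columns in the sector order above):
  C_11 = (0.95)(0.55) − (0.00)(-0.10) = 0.5225
  C_12 = −[(-0.15)(0.55) − (0.00)(-0.10)] = 0.0825
  C_13 = (-0.15)(-0.10) − (0.95)(-0.10) = 0.1100
  C_21 = −[(-0.20)(0.55) − (-0.45)(-0.10)] = 0.1550
  C_22 = (0.55)(0.55) − (-0.45)(-0.10) = 0.2575
  C_23 = −[(0.55)(-0.10) − (-0.20)(-0.10)] = 0.0750
  C_31 = (-0.20)(0.00) − (-0.45)(0.95) = 0.4275
  C_32 = −[(0.55)(0.00) − (-0.45)(-0.15)] = 0.0675
  C_33 = (0.55)(0.95) − (-0.20)(-0.15) = 0.4925
det(I−A) = Σ_j (I−A)_1j·C_1j = (0.55)(0.5225) + (-0.20)(0.0825) + (-0.45)(0.1100) = 0.221375
adj(I−A) = Cᵀ =
  [ 0.5225   0.1550   0.4275]
  [ 0.0825   0.2575   0.0675]
  [ 0.1100   0.0750   0.4925]
(I − A)⁻¹ = adj(I−A) / det(I−A) ≈
  [   2.3602     0.7002     1.9311]
  [   0.3727     1.1632     0.3049]
  [   0.4969     0.3388     2.2247]
x = (I − A)⁻¹ d = adj(I−A)·d / det(I−A), with det(I−A) = 0.221375:
  x_1 = (0.5225·290 + 0.1550·280 + 0.4275·140) / 0.221375 = 254.775 / 0.221375 ≈ 1150.88
  x_2 = (0.0825·290 + 0.2575·280 + 0.0675·140) / 0.221375 = 105.475 / 0.221375 ≈ 476.45
  x_3 = (0.1100·290 + 0.0750·280 + 0.4925·140) / 0.221375 = 121.85 / 0.221375 ≈ 550.42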